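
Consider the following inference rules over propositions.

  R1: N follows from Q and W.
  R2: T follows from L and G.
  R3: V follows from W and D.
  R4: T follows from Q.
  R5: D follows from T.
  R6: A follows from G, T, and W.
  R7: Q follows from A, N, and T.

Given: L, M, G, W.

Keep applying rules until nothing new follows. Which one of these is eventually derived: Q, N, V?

From L and G, R2 gives T.
From T, R5 gives D.
From W and D, R3 gives V.
Q would need A, N, and T (R7), but N is never established. N would need Q and W (R1), but Q is never established.

V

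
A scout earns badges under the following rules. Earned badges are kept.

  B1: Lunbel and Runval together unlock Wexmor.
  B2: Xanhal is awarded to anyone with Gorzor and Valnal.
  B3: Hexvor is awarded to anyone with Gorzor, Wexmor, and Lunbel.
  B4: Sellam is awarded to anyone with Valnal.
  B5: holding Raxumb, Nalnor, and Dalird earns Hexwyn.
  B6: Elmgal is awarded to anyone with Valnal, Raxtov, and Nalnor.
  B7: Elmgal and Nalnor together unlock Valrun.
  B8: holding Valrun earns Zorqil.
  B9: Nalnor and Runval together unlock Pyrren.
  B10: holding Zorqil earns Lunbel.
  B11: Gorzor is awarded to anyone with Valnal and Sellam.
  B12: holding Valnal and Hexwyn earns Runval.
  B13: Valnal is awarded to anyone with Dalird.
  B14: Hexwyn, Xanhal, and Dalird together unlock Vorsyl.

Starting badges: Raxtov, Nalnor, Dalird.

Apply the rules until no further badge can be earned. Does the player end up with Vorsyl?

Vorsyl would need Hexwyn, Xanhal, and Dalird (B14), but Hexwyn is never earned.

No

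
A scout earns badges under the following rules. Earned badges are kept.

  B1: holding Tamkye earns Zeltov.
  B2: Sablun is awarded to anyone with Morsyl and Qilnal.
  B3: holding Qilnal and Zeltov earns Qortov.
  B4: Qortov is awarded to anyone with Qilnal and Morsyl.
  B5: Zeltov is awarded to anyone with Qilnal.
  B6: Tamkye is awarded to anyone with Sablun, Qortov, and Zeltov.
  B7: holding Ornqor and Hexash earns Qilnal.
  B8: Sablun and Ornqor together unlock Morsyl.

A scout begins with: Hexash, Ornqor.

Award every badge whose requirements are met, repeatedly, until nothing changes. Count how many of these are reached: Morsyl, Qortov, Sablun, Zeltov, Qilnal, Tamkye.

With Ornqor and Hexash, Qilnal is earned (B7).
With Qilnal, Zeltov is earned (B5).
With Qilnal and Zeltov, Qortov is earned (B3).
Morsyl would need Sablun and Ornqor (B8), but Sablun is never earned.
Qortov: reached.
Sablun would need Morsyl and Qilnal (B2), but Morsyl is never earned.
Zeltov: reached.
Qilnal: reached.
Tamkye would need Sablun, Qortov, and Zeltov (B6), but Sablun is never earned.
Reached: Qortov, Zeltov, and Qilnal — 3 of the 6.

3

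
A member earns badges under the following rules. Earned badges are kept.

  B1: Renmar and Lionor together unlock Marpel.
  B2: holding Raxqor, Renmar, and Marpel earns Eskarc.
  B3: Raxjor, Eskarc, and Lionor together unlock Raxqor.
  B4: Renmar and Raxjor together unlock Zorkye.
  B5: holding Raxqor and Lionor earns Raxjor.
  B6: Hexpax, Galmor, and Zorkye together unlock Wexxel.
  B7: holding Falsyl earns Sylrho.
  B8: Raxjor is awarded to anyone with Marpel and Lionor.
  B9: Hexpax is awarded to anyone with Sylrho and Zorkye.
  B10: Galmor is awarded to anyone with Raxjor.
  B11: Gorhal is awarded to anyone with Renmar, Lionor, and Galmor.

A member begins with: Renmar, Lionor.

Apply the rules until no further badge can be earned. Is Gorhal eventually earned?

With Renmar and Lionor, Marpel is earned (B1).
With Marpel and Lionor, Raxjor is earned (B8).
With Raxjor, Galmor is earned (B10).
With Renmar, Lionor, and Galmor, Gorhal is earned (B11).

Yes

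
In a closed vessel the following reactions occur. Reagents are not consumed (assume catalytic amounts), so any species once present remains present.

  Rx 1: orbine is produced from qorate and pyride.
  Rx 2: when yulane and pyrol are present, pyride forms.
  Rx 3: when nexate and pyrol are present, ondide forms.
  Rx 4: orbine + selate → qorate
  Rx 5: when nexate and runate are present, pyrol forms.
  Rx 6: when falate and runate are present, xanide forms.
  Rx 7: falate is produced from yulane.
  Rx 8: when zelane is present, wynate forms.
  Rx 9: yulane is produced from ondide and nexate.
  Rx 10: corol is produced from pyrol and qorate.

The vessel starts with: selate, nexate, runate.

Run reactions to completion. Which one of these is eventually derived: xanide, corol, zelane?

xanide

nexate and runate present → pyrol forms (Rx 5).
nexate and pyrol present → ondide forms (Rx 3).
ondide and nexate present → yulane forms (Rx 9).
yulane present → falate forms (Rx 7).
falate and runate present → xanide forms (Rx 6).
corol would need pyrol and qorate (Rx 10), but qorate never forms. No rule produces zelane, and it is not given.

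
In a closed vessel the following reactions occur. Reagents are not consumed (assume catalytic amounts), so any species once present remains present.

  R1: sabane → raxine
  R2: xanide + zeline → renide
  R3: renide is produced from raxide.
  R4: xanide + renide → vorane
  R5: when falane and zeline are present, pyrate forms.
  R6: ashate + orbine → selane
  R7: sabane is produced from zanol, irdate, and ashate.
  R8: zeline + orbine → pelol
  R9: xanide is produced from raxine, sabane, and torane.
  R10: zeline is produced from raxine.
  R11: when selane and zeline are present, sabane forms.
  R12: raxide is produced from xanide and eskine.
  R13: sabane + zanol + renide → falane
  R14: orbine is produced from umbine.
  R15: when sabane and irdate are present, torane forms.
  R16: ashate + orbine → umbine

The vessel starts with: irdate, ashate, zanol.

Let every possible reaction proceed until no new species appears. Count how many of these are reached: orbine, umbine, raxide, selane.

0

orbine would need umbine (R14), but umbine never forms.
umbine would need ashate and orbine (R16), but orbine never forms.
raxide would need xanide and eskine (R12), but eskine never forms.
selane would need ashate and orbine (R6), but orbine never forms.
None of the 4 are reached.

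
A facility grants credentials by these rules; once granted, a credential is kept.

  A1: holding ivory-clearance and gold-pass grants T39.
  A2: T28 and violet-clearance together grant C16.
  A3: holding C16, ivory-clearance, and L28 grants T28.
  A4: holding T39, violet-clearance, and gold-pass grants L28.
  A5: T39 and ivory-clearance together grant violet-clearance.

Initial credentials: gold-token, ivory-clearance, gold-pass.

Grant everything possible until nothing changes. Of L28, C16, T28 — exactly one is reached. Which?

L28

Holding ivory-clearance and gold-pass grants T39 (A1).
Holding T39 and ivory-clearance grants violet-clearance (A5).
Holding T39, violet-clearance, and gold-pass grants L28 (A4).
T28 would need C16, ivory-clearance, and L28 (A3), but C16 is never granted. C16 would need T28 and violet-clearance (A2), but T28 is never granted.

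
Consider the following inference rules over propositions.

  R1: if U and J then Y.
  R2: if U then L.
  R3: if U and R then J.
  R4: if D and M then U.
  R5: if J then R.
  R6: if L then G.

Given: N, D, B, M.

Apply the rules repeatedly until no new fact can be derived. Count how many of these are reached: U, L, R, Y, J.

From D and M, R4 gives U.
U holds, so L follows (R2).
U: reached.
L: reached.
R would need J (R5), but J is never established.
Y would need U and J (R1), but J is never established.
J would need U and R (R3), but R is never established.
Reached: U and L — 2 of the 5.

2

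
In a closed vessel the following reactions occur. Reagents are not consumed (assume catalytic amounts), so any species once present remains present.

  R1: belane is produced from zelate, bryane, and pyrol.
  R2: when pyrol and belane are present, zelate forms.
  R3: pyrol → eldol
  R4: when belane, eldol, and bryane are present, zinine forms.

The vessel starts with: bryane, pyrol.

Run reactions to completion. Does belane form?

belane would need zelate, bryane, and pyrol (R1), but zelate never forms.

No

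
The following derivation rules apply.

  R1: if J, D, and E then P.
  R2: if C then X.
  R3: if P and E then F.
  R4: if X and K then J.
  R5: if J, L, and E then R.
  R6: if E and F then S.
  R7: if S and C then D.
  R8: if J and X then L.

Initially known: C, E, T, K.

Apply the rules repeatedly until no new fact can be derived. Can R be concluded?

From C, R2 gives X.
X and K hold, so J follows (R4).
From J and X, R8 gives L.
J, L, and E hold, so R follows (R5).

Yes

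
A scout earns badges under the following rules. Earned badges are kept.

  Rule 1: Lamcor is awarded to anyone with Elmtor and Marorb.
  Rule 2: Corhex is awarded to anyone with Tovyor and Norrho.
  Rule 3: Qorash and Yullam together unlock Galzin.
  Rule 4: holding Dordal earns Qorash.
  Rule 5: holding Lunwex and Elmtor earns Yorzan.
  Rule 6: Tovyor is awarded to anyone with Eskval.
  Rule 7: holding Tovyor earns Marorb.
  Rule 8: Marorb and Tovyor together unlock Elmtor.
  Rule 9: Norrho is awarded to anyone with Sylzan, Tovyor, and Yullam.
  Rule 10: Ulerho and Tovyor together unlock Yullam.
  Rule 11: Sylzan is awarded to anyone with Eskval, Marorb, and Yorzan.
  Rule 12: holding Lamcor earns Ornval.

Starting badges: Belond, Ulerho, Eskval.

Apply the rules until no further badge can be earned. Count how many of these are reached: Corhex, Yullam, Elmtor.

2

With Eskval, Tovyor is earned (Rule 6).
With Tovyor, Marorb is earned (Rule 7).
With Ulerho and Tovyor, Yullam is earned (Rule 10).
With Marorb and Tovyor, Elmtor is earned (Rule 8).
Corhex would need Tovyor and Norrho (Rule 2), but Norrho is never earned.
Yullam: reached.
Elmtor: reached.
Reached: Yullam and Elmtor — 2 of the 3.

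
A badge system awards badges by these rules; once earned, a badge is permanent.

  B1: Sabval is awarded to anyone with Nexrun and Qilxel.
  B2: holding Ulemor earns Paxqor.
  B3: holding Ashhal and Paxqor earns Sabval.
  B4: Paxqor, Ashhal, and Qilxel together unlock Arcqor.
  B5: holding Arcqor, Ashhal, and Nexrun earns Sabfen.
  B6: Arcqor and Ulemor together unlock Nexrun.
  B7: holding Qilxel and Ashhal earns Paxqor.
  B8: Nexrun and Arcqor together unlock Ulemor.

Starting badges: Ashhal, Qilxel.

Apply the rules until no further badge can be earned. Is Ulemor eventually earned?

No

Ulemor would need Nexrun and Arcqor (B8), but Nexrun is never earned.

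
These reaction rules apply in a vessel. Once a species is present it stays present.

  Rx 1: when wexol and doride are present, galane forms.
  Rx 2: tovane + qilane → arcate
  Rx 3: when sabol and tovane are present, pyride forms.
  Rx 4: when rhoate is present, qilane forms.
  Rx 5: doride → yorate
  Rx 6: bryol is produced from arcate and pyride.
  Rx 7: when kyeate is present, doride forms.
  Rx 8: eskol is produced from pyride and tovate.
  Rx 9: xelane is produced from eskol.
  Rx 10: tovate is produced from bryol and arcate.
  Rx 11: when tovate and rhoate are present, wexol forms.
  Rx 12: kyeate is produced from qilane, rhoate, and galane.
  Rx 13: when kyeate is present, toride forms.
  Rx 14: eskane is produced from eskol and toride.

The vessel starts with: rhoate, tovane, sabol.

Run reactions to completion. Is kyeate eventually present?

No

kyeate would need qilane, rhoate, and galane (Rx 12), but galane never forms.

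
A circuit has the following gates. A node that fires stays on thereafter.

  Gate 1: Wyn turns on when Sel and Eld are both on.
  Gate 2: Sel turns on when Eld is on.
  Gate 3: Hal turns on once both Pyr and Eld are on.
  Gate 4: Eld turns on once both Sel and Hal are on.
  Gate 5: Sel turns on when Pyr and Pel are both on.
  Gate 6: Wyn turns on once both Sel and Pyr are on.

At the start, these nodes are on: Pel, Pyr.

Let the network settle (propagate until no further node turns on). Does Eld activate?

Eld would need Sel and Hal (Gate 4), but Hal never turns on.

No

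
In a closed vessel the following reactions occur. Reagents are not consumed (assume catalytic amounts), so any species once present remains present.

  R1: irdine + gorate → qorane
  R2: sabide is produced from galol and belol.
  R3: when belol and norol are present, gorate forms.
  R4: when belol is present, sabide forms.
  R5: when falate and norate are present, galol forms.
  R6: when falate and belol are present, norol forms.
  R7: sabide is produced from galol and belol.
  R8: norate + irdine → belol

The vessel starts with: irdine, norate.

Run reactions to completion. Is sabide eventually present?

Yes

norate and irdine present → belol forms (R8).
belol present → sabide forms (R4).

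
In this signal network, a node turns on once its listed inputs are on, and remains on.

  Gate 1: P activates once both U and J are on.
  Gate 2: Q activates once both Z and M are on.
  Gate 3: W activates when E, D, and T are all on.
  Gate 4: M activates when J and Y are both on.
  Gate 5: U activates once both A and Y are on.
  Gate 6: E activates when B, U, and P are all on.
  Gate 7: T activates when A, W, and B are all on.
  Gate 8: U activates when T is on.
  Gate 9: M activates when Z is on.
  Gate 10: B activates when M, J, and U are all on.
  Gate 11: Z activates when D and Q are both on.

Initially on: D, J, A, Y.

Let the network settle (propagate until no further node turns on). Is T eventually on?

T would need A, W, and B (Gate 7), but W never turns on.

No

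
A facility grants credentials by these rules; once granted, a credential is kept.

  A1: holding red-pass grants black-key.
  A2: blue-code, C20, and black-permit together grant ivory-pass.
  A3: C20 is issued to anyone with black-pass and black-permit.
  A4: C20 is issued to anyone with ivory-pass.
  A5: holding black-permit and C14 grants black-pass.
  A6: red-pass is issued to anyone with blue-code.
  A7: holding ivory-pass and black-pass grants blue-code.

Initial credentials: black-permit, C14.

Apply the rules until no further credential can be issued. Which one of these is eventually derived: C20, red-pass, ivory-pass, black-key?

Holding black-permit and C14 grants black-pass (A5).
Holding black-pass and black-permit grants C20 (A3).
black-key would need red-pass (A1), but red-pass is never granted. ivory-pass would need blue-code, C20, and black-permit (A2), but blue-code is never granted. red-pass would need blue-code (A6), but blue-code is never granted.

C20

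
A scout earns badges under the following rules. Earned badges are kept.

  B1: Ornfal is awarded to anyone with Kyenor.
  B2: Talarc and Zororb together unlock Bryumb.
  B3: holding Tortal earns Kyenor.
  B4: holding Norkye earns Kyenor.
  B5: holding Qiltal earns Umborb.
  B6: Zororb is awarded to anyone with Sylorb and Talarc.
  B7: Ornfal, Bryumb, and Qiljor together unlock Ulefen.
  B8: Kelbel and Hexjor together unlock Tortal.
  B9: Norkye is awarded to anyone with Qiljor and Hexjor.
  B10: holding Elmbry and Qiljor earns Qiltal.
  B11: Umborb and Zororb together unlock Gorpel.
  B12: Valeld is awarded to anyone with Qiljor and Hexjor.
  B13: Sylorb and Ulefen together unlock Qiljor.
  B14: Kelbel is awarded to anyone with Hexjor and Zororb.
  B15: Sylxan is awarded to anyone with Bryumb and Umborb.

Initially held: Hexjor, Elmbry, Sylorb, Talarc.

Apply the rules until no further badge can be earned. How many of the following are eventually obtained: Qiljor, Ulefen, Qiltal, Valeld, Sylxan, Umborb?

0

Qiljor would need Sylorb and Ulefen (B13), but Ulefen is never earned.
Ulefen would need Ornfal, Bryumb, and Qiljor (B7), but Qiljor is never earned.
Qiltal would need Elmbry and Qiljor (B10), but Qiljor is never earned.
Valeld would need Qiljor and Hexjor (B12), but Qiljor is never earned.
Sylxan would need Bryumb and Umborb (B15), but Umborb is never earned.
Umborb would need Qiltal (B5), but Qiltal is never earned.
None of the 6 are reached.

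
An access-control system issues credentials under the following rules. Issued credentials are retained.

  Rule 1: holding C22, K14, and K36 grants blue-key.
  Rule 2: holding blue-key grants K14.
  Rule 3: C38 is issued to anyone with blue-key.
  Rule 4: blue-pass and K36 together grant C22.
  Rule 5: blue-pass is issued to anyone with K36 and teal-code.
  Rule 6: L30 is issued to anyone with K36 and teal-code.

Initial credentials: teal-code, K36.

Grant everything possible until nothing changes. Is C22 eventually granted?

Yes

Holding K36 and teal-code grants blue-pass (Rule 5).
Holding blue-pass and K36 grants C22 (Rule 4).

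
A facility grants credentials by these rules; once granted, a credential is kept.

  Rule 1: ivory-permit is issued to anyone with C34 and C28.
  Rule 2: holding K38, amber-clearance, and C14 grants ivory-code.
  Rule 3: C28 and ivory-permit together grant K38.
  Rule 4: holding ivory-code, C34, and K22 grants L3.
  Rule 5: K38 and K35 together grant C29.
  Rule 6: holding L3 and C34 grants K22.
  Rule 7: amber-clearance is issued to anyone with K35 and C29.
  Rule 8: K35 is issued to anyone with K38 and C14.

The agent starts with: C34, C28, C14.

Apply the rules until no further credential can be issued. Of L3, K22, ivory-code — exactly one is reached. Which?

ivory-code

Holding C34 and C28 grants ivory-permit (Rule 1).
Holding C28 and ivory-permit grants K38 (Rule 3).
Holding K38 and C14 grants K35 (Rule 8).
Holding K38 and K35 grants C29 (Rule 5).
Holding K35 and C29 grants amber-clearance (Rule 7).
Holding K38, amber-clearance, and C14 grants ivory-code (Rule 2).
K22 would need L3 and C34 (Rule 6), but L3 is never granted. L3 would need ivory-code, C34, and K22 (Rule 4), but K22 is never granted.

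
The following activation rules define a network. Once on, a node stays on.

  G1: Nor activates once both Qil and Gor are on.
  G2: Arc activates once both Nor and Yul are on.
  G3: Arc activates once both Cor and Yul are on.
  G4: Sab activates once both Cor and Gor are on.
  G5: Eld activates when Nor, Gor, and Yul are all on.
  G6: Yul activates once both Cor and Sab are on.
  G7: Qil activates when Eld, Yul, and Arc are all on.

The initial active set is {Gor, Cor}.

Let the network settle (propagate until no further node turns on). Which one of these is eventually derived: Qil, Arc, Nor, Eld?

Arc

Cor and Gor are on, so Sab activates (G4).
G6: Cor and Sab on → Yul on.
Cor and Yul are on, so Arc activates (G3).
Qil would need Eld, Yul, and Arc (G7), but Eld never turns on. Nor would need Qil and Gor (G1), but Qil never turns on. Eld would need Nor, Gor, and Yul (G5), but Nor never turns on.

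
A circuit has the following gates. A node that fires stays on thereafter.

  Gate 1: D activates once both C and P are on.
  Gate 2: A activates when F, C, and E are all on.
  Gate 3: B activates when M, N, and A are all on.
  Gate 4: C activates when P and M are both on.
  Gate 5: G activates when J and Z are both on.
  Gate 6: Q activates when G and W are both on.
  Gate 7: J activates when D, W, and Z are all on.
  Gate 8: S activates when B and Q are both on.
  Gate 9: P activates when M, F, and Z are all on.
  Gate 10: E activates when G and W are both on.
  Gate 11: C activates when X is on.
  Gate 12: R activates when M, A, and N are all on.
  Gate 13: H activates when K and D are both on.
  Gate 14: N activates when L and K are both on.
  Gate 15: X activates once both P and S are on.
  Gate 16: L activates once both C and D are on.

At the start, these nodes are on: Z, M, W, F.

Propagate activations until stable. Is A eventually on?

Gate 9: M, F, and Z on → P on.
P and M are on, so C activates (Gate 4).
Gate 1: C and P on → D on.
Gate 7: D, W, and Z on → J on.
Gate 5: J and Z on → G on.
Gate 10: G and W on → E on.
F, C, and E are on, so A activates (Gate 2).

Yes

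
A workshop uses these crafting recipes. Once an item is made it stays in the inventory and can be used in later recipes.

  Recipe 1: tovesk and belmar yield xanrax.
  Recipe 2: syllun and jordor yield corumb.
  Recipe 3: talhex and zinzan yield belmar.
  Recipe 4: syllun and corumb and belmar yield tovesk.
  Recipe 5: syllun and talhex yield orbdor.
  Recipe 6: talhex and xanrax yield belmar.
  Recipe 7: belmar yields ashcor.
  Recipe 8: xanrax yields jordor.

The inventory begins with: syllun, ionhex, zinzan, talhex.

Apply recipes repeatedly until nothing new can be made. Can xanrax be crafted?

No

xanrax would need tovesk and belmar (Recipe 1), but tovesk is never obtained.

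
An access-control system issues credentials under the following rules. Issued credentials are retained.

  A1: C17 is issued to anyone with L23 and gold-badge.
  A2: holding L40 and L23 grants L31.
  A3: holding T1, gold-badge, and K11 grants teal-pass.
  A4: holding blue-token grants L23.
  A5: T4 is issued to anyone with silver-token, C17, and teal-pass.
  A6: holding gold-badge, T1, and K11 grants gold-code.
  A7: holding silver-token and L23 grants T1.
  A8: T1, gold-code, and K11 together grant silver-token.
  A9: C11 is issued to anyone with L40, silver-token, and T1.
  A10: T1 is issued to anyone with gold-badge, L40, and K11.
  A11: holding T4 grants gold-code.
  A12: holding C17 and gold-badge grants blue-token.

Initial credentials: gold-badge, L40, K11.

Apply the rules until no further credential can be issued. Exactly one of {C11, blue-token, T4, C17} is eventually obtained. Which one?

C11

Holding gold-badge, L40, and K11 grants T1 (A10).
Holding gold-badge, T1, and K11 grants gold-code (A6).
Holding T1, gold-code, and K11 grants silver-token (A8).
Holding L40, silver-token, and T1 grants C11 (A9).
T4 would need silver-token, C17, and teal-pass (A5), but C17 is never granted. C17 would need L23 and gold-badge (A1), but L23 is never granted. blue-token would need C17 and gold-badge (A12), but C17 is never granted.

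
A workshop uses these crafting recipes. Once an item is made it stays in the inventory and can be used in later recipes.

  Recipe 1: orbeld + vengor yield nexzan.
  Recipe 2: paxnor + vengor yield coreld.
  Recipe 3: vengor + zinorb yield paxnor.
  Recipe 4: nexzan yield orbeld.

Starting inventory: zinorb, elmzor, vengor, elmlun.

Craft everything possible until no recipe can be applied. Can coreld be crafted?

Yes

Using Recipe 3, vengor and zinorb make paxnor.
Using Recipe 2, paxnor and vengor make coreld.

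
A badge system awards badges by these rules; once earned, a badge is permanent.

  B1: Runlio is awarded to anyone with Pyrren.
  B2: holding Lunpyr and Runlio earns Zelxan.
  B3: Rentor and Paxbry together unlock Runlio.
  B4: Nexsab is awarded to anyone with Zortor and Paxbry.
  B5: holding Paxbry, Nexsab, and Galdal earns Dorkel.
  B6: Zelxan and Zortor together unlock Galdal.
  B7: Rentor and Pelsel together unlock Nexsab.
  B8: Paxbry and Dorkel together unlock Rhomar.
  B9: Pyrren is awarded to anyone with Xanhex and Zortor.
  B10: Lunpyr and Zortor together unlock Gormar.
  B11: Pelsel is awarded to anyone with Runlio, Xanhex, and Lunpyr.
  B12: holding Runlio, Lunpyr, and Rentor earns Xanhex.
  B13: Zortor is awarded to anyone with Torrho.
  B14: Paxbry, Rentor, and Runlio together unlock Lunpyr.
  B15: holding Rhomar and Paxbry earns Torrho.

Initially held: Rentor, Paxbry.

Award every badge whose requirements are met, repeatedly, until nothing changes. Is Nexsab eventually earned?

Yes

With Rentor and Paxbry, Runlio is earned (B3).
With Paxbry, Rentor, and Runlio, Lunpyr is earned (B14).
With Runlio, Lunpyr, and Rentor, Xanhex is earned (B12).
With Runlio, Xanhex, and Lunpyr, Pelsel is earned (B11).
With Rentor and Pelsel, Nexsab is earned (B7).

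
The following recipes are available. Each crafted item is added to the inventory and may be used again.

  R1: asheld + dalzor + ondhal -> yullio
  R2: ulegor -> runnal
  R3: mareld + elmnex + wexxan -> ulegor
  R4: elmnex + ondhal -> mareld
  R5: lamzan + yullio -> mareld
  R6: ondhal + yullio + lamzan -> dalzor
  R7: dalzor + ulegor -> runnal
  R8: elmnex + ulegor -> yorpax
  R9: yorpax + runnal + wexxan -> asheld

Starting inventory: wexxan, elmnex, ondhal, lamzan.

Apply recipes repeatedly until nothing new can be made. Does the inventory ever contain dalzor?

dalzor would need ondhal, yullio, and lamzan (R6), but yullio is never obtained.

No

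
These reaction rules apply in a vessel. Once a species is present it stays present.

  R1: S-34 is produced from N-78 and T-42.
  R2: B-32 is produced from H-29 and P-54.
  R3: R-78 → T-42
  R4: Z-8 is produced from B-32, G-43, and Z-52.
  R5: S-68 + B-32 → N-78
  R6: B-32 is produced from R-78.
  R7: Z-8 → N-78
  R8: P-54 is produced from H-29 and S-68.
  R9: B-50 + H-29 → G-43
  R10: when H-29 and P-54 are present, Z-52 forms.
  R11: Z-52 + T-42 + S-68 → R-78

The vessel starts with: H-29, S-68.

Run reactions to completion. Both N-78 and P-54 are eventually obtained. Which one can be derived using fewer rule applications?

P-54: H-29 and S-68 present → P-54 forms (R8). [1 rule application]
N-78: H-29 and S-68 present → P-54 forms (R8). H-29 and P-54 present → B-32 forms (R2). S-68 and B-32 present → N-78 forms (R5). [3 rule applications]
P-54 needs fewer.

P-54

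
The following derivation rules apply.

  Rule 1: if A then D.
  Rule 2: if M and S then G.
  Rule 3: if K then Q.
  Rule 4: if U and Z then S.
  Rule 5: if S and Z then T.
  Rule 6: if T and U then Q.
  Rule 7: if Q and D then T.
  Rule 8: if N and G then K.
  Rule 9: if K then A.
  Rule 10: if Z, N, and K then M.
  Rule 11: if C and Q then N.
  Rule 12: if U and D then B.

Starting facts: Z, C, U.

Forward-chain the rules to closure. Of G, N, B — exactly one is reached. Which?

From U and Z, Rule 4 gives S.
S and Z hold, so T follows (Rule 5).
T and U hold, so Q follows (Rule 6).
C and Q hold, so N follows (Rule 11).
G would need M and S (Rule 2), but M is never established. B would need U and D (Rule 12), but D is never established.

N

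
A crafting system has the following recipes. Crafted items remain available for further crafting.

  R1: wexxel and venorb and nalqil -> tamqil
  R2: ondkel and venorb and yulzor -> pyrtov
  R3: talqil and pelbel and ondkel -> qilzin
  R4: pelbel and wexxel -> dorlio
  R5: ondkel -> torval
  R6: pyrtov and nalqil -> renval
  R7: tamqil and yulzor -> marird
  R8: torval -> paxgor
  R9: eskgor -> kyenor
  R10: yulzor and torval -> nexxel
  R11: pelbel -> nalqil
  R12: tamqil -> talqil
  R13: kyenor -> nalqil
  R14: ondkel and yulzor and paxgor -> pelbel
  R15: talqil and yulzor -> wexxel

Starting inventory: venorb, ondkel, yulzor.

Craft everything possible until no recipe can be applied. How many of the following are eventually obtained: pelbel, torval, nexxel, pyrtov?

4

Using R2, ondkel, venorb, and yulzor make pyrtov.
ondkel -> torval (R5).
torval -> paxgor (R8).
yulzor and torval -> nexxel (R10).
ondkel and yulzor and paxgor -> pelbel (R14).
pelbel: reached.
torval: reached.
nexxel: reached.
pyrtov: reached.
All 4 are reached.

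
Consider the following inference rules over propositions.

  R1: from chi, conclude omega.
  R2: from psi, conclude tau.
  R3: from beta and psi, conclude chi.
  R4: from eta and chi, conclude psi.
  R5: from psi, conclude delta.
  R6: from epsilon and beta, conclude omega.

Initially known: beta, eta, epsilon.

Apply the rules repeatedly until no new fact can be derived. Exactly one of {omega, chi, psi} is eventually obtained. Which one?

epsilon and beta hold, so omega follows (R6).
psi would need eta and chi (R4), but chi is never established. chi would need beta and psi (R3), but psi is never established.

omega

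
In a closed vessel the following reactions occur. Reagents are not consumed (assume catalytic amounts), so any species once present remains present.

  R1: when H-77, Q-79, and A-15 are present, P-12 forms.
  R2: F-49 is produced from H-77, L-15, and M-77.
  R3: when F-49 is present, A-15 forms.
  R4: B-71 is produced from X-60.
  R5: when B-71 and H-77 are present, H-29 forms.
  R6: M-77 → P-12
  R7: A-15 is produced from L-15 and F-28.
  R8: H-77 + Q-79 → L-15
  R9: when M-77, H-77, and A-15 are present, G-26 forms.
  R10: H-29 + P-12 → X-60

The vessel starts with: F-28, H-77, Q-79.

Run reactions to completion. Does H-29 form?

H-29 would need B-71 and H-77 (R5), but B-71 never forms.

No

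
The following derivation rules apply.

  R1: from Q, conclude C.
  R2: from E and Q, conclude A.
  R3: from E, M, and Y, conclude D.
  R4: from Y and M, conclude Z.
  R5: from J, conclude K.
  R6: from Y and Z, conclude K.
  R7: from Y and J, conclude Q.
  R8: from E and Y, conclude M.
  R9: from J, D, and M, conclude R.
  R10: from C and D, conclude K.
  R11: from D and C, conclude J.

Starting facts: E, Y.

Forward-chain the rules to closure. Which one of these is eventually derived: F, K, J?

K

E and Y hold, so M follows (R8).
From Y and M, R4 gives Z.
From Y and Z, R6 gives K.
No rule produces F, and it is not given. J would need D and C (R11), but C is never established.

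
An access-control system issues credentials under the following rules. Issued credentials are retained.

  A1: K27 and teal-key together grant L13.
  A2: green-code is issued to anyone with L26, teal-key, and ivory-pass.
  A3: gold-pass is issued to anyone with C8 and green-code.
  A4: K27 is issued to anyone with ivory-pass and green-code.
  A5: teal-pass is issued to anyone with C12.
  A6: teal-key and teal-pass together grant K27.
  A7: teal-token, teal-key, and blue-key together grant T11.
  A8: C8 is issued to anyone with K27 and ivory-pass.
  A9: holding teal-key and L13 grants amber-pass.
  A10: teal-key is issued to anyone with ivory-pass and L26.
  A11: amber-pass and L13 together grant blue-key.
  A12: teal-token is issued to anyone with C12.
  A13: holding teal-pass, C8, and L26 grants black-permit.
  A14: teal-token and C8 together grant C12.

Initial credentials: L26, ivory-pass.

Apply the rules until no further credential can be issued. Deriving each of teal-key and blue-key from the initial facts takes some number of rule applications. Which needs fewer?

teal-key

teal-key: Holding ivory-pass and L26 grants teal-key (A10). [1 rule application]
blue-key: Holding ivory-pass and L26 grants teal-key (A10). Holding L26, teal-key, and ivory-pass grants green-code (A2). Holding ivory-pass and green-code grants K27 (A4). Holding K27 and teal-key grants L13 (A1). Holding teal-key and L13 grants amber-pass (A9). Holding amber-pass and L13 grants blue-key (A11). [6 rule applications]
teal-key needs fewer.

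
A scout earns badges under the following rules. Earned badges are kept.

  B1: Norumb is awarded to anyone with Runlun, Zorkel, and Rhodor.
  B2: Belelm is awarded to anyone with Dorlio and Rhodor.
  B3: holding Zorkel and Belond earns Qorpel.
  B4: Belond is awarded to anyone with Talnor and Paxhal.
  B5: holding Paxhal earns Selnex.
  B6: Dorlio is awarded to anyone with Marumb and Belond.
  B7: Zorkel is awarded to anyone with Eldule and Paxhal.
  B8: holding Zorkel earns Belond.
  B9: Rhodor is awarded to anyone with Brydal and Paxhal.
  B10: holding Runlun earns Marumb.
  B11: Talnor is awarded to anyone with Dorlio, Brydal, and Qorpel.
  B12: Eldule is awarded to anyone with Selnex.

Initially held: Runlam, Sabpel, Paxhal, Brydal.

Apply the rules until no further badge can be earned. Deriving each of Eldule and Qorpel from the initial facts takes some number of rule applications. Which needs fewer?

Eldule: With Paxhal, Selnex is earned (B5). With Selnex, Eldule is earned (B12). [2 rule applications]
Qorpel: With Paxhal, Selnex is earned (B5). With Selnex, Eldule is earned (B12). With Eldule and Paxhal, Zorkel is earned (B7). With Zorkel, Belond is earned (B8). With Zorkel and Belond, Qorpel is earned (B3). [5 rule applications]
Eldule needs fewer.

Eldule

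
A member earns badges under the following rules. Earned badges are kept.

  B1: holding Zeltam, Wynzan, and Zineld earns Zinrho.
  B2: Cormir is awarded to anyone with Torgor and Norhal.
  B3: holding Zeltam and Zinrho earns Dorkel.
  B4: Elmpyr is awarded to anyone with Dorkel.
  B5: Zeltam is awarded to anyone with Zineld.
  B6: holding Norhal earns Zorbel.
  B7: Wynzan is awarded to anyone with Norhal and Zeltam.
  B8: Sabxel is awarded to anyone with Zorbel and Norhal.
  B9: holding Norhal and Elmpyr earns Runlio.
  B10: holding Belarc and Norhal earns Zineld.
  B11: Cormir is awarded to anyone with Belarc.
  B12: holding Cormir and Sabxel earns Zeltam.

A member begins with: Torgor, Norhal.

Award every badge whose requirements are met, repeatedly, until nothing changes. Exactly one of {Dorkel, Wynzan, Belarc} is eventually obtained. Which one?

Wynzan

With Norhal, Zorbel is earned (B6).
With Torgor and Norhal, Cormir is earned (B2).
With Zorbel and Norhal, Sabxel is earned (B8).
With Cormir and Sabxel, Zeltam is earned (B12).
With Norhal and Zeltam, Wynzan is earned (B7).
Dorkel would need Zeltam and Zinrho (B3), but Zinrho is never earned. No rule produces Belarc, and it is not given.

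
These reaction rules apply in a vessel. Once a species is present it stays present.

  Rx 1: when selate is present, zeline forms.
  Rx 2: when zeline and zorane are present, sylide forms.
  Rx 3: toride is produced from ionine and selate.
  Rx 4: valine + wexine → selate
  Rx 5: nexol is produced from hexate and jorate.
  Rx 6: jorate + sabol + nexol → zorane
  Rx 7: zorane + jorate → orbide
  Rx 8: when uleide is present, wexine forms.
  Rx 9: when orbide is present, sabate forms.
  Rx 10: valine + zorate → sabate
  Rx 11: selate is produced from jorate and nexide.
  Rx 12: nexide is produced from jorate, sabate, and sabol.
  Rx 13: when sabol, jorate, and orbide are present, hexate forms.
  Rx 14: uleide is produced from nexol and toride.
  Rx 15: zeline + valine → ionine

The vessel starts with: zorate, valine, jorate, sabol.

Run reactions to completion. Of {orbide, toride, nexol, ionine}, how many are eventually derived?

valine and zorate present → sabate forms (Rx 10).
jorate, sabate, and sabol present → nexide forms (Rx 12).
jorate and nexide present → selate forms (Rx 11).
selate present → zeline forms (Rx 1).
zeline and valine present → ionine forms (Rx 15).
ionine and selate present → toride forms (Rx 3).
orbide would need zorane and jorate (Rx 7), but zorane never forms.
toride: reached.
nexol would need hexate and jorate (Rx 5), but hexate never forms.
ionine: reached.
Reached: toride and ionine — 2 of the 4.

2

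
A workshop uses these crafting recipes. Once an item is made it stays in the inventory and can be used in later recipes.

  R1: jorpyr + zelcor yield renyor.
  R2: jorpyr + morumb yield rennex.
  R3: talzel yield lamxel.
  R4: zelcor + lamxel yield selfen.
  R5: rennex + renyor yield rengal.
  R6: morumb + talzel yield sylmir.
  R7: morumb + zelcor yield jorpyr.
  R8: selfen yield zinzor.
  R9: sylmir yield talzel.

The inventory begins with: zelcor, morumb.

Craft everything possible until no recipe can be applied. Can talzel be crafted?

talzel would need sylmir (R9), but sylmir is never obtained.

No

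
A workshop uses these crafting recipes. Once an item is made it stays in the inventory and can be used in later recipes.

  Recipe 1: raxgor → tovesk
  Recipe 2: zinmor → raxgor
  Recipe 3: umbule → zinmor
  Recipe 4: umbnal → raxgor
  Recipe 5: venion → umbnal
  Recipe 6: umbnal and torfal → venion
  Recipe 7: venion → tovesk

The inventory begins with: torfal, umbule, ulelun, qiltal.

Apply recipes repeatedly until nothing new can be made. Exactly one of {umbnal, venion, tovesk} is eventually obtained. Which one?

tovesk

umbule → zinmor (Recipe 3).
Using Recipe 2, zinmor makes raxgor.
Using Recipe 1, raxgor makes tovesk.
venion would need umbnal and torfal (Recipe 6), but umbnal is never obtained. umbnal would need venion (Recipe 5), but venion is never obtained.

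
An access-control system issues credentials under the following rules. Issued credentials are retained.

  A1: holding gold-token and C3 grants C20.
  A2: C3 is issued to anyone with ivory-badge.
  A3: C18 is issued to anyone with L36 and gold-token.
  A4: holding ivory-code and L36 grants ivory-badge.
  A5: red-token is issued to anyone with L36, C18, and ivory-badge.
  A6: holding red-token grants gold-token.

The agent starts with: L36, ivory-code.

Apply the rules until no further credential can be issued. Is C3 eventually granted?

Holding ivory-code and L36 grants ivory-badge (A4).
Holding ivory-badge grants C3 (A2).

Yes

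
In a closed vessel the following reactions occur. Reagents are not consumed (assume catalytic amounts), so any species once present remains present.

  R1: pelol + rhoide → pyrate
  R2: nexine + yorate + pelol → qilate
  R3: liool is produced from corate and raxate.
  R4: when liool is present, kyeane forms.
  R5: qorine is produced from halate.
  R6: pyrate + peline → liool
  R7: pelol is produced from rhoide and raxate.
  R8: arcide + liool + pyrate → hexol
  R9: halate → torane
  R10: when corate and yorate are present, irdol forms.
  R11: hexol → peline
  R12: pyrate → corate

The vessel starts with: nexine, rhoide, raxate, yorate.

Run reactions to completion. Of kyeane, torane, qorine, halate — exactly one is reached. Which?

kyeane

rhoide and raxate present → pelol forms (R7).
pelol and rhoide present → pyrate forms (R1).
pyrate present → corate forms (R12).
corate and raxate present → liool forms (R3).
liool present → kyeane forms (R4).
torane would need halate (R9), but halate never forms. No rule produces halate, and it is not given. qorine would need halate (R5), but halate never forms.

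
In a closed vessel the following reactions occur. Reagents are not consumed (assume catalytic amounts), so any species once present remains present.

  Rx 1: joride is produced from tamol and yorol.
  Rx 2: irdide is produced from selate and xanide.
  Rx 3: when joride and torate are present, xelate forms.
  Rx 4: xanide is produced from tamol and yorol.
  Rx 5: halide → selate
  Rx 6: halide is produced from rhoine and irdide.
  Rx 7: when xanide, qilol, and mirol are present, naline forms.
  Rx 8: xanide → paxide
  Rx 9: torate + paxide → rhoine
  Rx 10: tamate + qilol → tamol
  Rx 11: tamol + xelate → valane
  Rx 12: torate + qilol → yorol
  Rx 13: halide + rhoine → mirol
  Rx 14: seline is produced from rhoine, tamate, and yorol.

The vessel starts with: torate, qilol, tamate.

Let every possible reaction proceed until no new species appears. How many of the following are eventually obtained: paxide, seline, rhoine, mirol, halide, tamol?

4

torate and qilol present → yorol forms (Rx 12).
tamate and qilol present → tamol forms (Rx 10).
tamol and yorol present → xanide forms (Rx 4).
xanide present → paxide forms (Rx 8).
torate and paxide present → rhoine forms (Rx 9).
rhoine, tamate, and yorol present → seline forms (Rx 14).
paxide: reached.
seline: reached.
rhoine: reached.
mirol would need halide and rhoine (Rx 13), but halide never forms.
halide would need rhoine and irdide (Rx 6), but irdide never forms.
tamol: reached.
Reached: paxide, seline, rhoine, and tamol — 4 of the 6.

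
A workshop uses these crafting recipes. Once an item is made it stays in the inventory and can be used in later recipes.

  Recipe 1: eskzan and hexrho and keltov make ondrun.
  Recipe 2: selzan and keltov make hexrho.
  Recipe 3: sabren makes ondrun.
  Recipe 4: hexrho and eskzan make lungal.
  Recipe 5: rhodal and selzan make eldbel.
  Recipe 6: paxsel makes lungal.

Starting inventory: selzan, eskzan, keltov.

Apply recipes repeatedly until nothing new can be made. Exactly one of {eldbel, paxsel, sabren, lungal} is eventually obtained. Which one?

selzan and keltov → hexrho (Recipe 2).
hexrho and eskzan → lungal (Recipe 4).
eldbel would need rhodal and selzan (Recipe 5), but rhodal is never obtained. No rule produces paxsel, and it is not given. No rule produces sabren, and it is not given.

lungal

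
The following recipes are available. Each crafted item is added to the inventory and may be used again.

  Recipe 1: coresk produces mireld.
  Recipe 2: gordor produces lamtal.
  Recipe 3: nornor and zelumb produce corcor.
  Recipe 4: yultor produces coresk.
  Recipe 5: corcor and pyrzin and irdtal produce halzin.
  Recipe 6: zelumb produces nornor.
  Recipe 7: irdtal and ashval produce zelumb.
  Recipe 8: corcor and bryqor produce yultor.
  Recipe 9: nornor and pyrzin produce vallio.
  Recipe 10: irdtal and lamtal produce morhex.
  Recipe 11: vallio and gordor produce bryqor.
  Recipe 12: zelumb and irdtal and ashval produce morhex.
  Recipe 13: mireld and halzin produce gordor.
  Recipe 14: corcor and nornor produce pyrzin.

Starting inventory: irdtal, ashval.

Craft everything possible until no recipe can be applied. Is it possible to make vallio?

Yes

Using Recipe 7, irdtal and ashval make zelumb.
Using Recipe 6, zelumb makes nornor.
nornor and zelumb → corcor (Recipe 3).
corcor and nornor → pyrzin (Recipe 14).
Using Recipe 9, nornor and pyrzin make vallio.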